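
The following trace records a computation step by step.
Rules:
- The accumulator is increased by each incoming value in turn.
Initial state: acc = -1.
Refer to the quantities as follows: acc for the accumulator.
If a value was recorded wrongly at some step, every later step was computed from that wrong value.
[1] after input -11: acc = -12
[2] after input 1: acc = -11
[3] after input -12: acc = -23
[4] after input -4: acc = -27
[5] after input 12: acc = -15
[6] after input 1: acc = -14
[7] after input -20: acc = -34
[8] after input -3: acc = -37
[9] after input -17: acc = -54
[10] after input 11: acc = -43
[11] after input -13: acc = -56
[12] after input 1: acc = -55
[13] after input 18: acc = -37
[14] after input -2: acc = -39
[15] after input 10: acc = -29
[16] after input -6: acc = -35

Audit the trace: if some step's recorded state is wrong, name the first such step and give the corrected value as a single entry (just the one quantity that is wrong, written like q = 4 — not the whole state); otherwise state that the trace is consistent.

no error

Recomputing the run from the initial state:
step 1: acc = -12
step 2: acc = -11
step 3: acc = -23
step 4: acc = -27
step 5: acc = -15
step 6: acc = -14
step 7: acc = -34
step 8: acc = -37
step 9: acc = -54
step 10: acc = -43
step 11: acc = -56
step 12: acc = -55
step 13: acc = -37
step 14: acc = -39
step 15: acc = -29
step 16: acc = -35
This matches the trace at every step.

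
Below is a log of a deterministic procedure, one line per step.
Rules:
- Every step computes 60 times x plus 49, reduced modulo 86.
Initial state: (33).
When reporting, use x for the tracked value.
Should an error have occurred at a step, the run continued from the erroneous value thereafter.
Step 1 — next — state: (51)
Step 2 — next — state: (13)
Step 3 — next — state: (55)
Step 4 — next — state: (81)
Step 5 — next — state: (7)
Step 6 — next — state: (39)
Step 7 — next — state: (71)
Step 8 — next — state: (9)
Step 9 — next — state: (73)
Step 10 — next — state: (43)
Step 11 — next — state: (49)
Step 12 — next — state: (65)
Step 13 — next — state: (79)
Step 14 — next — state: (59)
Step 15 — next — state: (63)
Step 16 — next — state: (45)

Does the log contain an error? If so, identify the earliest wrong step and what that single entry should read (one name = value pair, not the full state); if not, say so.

Recomputing the run from the initial state:
step 1: x = 51
step 2: x = 13
step 3: x = 55
step 4: x = 81
step 5: x = 7
step 6: x = 39
step 7: x = 67
step 8: x = 27
step 9: x = 35
step 10: x = 85
step 11: x = 75
step 12: x = 77
step 13: x = 25
step 14: x = 1
step 15: x = 23
step 16: x = 53
The first disagreement with the log is at step 7, where the value should be x = 67.

step 7, x = 67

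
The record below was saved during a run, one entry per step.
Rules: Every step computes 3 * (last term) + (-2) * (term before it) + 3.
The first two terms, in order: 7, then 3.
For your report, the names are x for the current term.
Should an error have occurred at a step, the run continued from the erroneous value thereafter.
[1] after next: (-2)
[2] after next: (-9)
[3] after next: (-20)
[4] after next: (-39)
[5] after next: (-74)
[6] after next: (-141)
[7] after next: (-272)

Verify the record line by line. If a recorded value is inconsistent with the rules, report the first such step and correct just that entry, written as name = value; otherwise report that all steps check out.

no error

1. x = 3*(3) + (-2)*(7) + (3) = -2 (verified)
2. x = 3*(-2) + (-2)*(3) + (3) = -9 (confirmed correct)
3. x = 3*(-9) + (-2)*(-2) + (3) = -20 (agrees with the record)
4. x = 3*(-20) + (-2)*(-9) + (3) = -39 (same as recorded)
5. x = 3*(-39) + (-2)*(-20) + (3) = -74 (consistent with the record)
6. x = 3*(-74) + (-2)*(-39) + (3) = -141 (matches)
7. x = 3*(-141) + (-2)*(-74) + (3) = -272 (agrees with the record)
No step deviates from the rules.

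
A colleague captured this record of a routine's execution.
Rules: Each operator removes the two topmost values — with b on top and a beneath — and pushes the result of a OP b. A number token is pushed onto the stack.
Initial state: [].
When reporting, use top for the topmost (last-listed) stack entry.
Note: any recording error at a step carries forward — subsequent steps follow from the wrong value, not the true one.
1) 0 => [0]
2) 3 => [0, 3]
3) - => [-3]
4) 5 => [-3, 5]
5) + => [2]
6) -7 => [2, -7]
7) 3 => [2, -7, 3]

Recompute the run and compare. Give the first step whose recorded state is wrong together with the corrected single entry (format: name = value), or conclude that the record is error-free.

no error

1. push 0: top = 0 (matches)
2. push 3: top = 3 (agrees with the record)
3. 0 - 3 = -3 (same as recorded)
4. push 5: top = 5 (same as recorded)
5. -3 + 5 = 2 (confirmed correct)
6. push -7: top = -7 (same as recorded)
7. push 3: top = 3 (matches)
No step deviates from the rules.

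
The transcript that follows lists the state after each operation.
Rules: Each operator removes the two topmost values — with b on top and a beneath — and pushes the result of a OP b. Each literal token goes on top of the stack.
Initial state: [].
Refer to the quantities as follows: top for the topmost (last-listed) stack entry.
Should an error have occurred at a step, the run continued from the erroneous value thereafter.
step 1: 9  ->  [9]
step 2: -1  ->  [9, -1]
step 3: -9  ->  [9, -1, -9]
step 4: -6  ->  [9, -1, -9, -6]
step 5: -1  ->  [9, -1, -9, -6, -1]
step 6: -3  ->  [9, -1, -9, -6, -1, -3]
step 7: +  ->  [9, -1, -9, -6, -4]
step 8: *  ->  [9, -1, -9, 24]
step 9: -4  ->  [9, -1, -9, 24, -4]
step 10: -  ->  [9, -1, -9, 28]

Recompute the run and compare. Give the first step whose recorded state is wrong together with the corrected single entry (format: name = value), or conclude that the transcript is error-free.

no error

1. push 9: top = 9 (consistent with the transcript)
2. push -1: top = -1 (consistent with the transcript)
3. push -9: top = -9 (exactly as logged)
4. push -6: top = -6 (exactly as logged)
5. push -1: top = -1 (agrees with the transcript)
6. push -3: top = -3 (in agreement)
7. -1 + -3 = -4 (consistent with the transcript)
8. -6 * -4 = 24 (matches)
9. push -4: top = -4 (in agreement)
10. 24 - -4 = 28 (matches)
The recomputation confirms every line.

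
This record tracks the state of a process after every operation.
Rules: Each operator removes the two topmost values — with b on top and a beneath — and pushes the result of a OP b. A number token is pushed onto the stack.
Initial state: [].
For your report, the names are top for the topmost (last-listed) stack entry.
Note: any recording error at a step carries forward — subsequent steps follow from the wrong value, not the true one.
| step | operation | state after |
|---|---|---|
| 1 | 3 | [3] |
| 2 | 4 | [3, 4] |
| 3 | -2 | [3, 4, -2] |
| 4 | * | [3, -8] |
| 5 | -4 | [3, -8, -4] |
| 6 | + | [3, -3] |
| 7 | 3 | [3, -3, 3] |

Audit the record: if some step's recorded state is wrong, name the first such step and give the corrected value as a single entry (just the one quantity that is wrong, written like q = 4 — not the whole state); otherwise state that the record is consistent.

step 1: push 3: top = 3 -> consistent with the record
step 2: push 4: top = 4 -> agrees with the record
step 3: push -2: top = -2 -> checks out
step 4: 4 * -2 = -8 -> no discrepancy
step 5: push -4: top = -4 -> in agreement
step 6: -8 + -4 = -12 -> this is not what the record shows
Step 6 is the first one off; corrected, top = -12.

step 6, top = -12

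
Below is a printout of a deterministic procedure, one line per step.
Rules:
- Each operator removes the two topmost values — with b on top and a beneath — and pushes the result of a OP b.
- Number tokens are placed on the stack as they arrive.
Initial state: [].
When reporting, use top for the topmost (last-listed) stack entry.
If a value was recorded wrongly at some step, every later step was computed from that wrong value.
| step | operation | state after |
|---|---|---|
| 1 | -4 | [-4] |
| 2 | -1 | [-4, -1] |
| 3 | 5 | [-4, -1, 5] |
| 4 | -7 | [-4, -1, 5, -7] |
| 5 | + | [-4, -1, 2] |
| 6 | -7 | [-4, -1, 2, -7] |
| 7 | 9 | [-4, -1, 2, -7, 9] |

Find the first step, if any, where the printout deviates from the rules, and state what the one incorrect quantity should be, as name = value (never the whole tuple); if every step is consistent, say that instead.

step 5, top = -2

1. push -4: top = -4 (confirmed correct)
2. push -1: top = -1 (verified)
3. push 5: top = 5 (verified)
4. push -7: top = -7 (consistent with the printout)
5. 5 + -7 = -2 (the printout disagrees here)
The audit stops at step 5: the recorded entry is wrong and should be top = -2.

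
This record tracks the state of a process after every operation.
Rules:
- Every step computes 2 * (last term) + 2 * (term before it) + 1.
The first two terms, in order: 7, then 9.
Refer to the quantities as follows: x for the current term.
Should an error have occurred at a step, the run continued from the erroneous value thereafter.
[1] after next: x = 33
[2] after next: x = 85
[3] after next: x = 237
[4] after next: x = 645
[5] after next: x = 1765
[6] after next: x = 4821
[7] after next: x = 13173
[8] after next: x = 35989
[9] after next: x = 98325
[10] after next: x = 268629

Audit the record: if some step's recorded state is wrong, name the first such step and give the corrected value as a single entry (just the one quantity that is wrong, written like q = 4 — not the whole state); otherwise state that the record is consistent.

no error

Recomputing the run from the initial state:
step 1: x = 33
step 2: x = 85
step 3: x = 237
step 4: x = 645
step 5: x = 1765
step 6: x = 4821
step 7: x = 13173
step 8: x = 35989
step 9: x = 98325
step 10: x = 268629
This matches the record at every step.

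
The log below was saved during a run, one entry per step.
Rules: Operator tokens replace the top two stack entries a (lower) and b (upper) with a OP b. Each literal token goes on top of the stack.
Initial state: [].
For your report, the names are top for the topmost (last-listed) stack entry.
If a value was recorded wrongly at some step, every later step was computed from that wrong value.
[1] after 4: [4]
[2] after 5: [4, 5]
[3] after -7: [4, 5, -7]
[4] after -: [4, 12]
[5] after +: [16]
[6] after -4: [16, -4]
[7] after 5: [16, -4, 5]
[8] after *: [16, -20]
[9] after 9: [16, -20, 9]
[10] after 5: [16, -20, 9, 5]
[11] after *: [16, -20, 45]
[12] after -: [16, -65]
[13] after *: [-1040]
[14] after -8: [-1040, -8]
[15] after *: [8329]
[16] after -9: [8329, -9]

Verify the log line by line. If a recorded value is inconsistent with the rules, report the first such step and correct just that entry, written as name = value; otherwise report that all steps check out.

step 15, top = 8320

Recomputing the run from the initial state:
step 1: [4]
step 2: [4, 5]
step 3: [4, 5, -7]
step 4: [4, 12]
step 5: [16]
step 6: [16, -4]
step 7: [16, -4, 5]
step 8: [16, -20]
step 9: [16, -20, 9]
step 10: [16, -20, 9, 5]
step 11: [16, -20, 45]
step 12: [16, -65]
step 13: [-1040]
step 14: [-1040, -8]
step 15: [8320]
step 16: [8320, -9]
The first disagreement with the log is at step 15, where the value should be top = 8320.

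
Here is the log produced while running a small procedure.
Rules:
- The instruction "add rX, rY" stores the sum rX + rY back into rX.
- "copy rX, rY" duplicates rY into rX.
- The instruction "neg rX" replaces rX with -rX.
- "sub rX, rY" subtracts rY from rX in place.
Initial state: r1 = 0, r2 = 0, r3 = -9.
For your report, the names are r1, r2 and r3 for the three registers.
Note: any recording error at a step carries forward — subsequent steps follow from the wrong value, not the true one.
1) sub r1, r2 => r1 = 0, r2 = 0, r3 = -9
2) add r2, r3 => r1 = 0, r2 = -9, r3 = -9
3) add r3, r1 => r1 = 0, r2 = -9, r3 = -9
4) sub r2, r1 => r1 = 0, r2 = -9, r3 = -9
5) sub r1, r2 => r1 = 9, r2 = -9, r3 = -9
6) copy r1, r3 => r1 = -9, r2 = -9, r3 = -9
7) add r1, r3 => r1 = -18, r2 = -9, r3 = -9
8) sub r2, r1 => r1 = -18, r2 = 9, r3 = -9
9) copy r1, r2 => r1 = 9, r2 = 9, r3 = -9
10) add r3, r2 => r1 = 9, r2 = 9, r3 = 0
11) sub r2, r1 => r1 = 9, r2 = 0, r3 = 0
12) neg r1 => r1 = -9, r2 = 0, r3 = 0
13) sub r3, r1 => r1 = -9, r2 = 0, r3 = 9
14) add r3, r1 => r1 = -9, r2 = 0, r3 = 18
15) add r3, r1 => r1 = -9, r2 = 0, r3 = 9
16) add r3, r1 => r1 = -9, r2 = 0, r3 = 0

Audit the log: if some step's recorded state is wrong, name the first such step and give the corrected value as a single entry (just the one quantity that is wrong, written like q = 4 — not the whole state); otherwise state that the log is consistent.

step 14, r3 = 0

step 1: r1 = 0 - 0 = 0 -> consistent with the log
step 2: r2 = 0 + -9 = -9 -> no discrepancy
step 3: r3 = -9 + 0 = -9 -> verified
step 4: r2 = -9 - 0 = -9 -> no discrepancy
step 5: r1 = 0 - -9 = 9 -> consistent with the log
step 6: r1 = -9 -> agrees with the log
step 7: r1 = -9 + -9 = -18 -> checks out
step 8: r2 = -9 - -18 = 9 -> consistent with the log
step 9: r1 = 9 -> checks out
step 10: r3 = -9 + 9 = 0 -> checks out
step 11: r2 = 9 - 9 = 0 -> verified
step 12: r1 = -(9) = -9 -> verified
step 13: r3 = 0 - -9 = 9 -> verified
step 14: r3 = 9 + -9 = 0 -> a discrepancy with the log
So the first discrepancy is step 14, where the right value is r3 = 0.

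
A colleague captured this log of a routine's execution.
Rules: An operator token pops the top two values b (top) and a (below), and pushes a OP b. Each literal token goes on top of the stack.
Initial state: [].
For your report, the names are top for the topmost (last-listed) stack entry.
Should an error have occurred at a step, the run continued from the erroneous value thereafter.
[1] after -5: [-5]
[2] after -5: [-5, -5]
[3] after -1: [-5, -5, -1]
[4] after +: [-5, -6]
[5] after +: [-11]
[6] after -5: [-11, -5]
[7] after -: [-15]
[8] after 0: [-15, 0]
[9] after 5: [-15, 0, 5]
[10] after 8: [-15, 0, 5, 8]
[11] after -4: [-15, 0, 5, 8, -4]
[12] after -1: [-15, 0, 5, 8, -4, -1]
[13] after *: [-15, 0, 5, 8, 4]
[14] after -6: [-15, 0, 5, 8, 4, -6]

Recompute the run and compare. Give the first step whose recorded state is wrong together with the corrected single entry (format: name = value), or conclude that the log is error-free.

step 7, top = -6

Step 1: push -5: top = -5 — consistent with the log.
Step 2: push -5: top = -5 — consistent with the log.
Step 3: push -1: top = -1 — consistent with the log.
Step 4: -5 + -1 = -6 — exactly as logged.
Step 5: -5 + -6 = -11 — verified.
Step 6: push -5: top = -5 — no discrepancy.
Step 7: -11 - -5 = -6 — the entry is off here.
So the first discrepancy is step 7, where the right value is top = -6.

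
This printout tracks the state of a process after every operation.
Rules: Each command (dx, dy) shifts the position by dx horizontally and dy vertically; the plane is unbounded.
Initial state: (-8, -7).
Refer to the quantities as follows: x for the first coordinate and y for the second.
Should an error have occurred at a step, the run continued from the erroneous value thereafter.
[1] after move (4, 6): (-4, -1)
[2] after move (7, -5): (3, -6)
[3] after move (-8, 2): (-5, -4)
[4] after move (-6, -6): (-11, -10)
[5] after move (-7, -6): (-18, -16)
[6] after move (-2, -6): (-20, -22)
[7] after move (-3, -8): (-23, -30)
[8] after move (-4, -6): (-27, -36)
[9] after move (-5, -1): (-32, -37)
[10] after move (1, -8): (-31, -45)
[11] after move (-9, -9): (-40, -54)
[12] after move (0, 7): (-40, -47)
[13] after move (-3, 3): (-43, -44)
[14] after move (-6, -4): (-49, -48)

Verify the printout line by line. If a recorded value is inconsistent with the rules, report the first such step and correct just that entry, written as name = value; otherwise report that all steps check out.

1. x = -8 + (4) = -4, y = -7 + (6) = -1 (verified)
2. x = -4 + (7) = 3, y = -1 + (-5) = -6 (no discrepancy)
3. x = 3 + (-8) = -5, y = -6 + (2) = -4 (exactly as logged)
4. x = -5 + (-6) = -11, y = -4 + (-6) = -10 (verified)
5. x = -11 + (-7) = -18, y = -10 + (-6) = -16 (matches)
6. x = -18 + (-2) = -20, y = -16 + (-6) = -22 (confirmed correct)
7. x = -20 + (-3) = -23, y = -22 + (-8) = -30 (confirmed correct)
8. x = -23 + (-4) = -27, y = -30 + (-6) = -36 (matches)
9. x = -27 + (-5) = -32, y = -36 + (-1) = -37 (confirmed correct)
10. x = -32 + (1) = -31, y = -37 + (-8) = -45 (confirmed correct)
11. x = -31 + (-9) = -40, y = -45 + (-9) = -54 (in agreement)
12. x = -40 + (0) = -40, y = -54 + (7) = -47 (agrees with the printout)
13. x = -40 + (-3) = -43, y = -47 + (3) = -44 (exactly as logged)
14. x = -43 + (-6) = -49, y = -44 + (-4) = -48 (confirmed correct)
All entries verified; no error found.

no error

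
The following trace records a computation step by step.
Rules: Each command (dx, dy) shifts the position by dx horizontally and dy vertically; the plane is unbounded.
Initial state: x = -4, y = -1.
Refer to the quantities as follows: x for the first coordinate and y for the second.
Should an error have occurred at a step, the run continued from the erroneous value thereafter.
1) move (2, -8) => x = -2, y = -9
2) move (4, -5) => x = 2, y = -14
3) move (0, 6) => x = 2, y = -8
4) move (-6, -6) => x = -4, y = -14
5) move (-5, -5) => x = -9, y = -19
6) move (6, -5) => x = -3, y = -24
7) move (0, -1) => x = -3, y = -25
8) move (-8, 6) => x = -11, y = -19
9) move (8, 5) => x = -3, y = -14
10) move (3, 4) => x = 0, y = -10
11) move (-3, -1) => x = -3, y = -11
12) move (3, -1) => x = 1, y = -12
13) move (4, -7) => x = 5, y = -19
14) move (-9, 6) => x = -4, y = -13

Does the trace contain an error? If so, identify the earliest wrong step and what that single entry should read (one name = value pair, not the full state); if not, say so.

step 1: x = -4 + (2) = -2, y = -1 + (-8) = -9 -> checks out
step 2: x = -2 + (4) = 2, y = -9 + (-5) = -14 -> checks out
step 3: x = 2 + (0) = 2, y = -14 + (6) = -8 -> verified
step 4: x = 2 + (-6) = -4, y = -8 + (-6) = -14 -> agrees with the trace
step 5: x = -4 + (-5) = -9, y = -14 + (-5) = -19 -> agrees with the trace
step 6: x = -9 + (6) = -3, y = -19 + (-5) = -24 -> exactly as logged
step 7: x = -3 + (0) = -3, y = -24 + (-1) = -25 -> matches
step 8: x = -3 + (-8) = -11, y = -25 + (6) = -19 -> agrees with the trace
step 9: x = -11 + (8) = -3, y = -19 + (5) = -14 -> verified
step 10: x = -3 + (3) = 0, y = -14 + (4) = -10 -> matches
step 11: x = 0 + (-3) = -3, y = -10 + (-1) = -11 -> same as recorded
step 12: x = -3 + (3) = 0, y = -11 + (-1) = -12 -> the recorded entry deviates here
The audit stops at step 12: the recorded entry is wrong and should be x = 0.

step 12, x = 0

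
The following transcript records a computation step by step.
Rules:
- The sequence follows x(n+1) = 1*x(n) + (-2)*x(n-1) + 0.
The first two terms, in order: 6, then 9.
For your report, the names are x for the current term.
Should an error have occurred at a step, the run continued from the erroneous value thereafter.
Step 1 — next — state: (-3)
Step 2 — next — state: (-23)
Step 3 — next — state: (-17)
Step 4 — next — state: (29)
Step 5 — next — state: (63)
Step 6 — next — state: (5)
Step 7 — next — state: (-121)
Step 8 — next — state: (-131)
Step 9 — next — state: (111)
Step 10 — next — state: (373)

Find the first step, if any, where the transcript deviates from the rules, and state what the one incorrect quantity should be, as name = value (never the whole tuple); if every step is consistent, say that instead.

step 2, x = -21

Recomputing the run from the initial state:
step 1: x = -3
step 2: x = -21
step 3: x = -15
step 4: x = 27
step 5: x = 57
step 6: x = 3
step 7: x = -111
step 8: x = -117
step 9: x = 105
step 10: x = 339
The first disagreement with the transcript is at step 2, where the value should be x = -21.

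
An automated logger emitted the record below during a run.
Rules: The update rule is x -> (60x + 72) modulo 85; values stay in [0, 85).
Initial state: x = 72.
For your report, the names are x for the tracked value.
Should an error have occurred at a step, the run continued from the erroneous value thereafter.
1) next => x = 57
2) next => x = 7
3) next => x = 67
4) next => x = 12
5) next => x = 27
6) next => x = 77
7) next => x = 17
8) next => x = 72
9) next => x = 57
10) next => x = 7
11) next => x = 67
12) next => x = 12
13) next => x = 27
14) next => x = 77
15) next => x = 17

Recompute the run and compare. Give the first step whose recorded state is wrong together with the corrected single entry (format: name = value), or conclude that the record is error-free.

Recomputing the run from the initial state:
step 1: x = 57
step 2: x = 7
step 3: x = 67
step 4: x = 12
step 5: x = 27
step 6: x = 77
step 7: x = 17
step 8: x = 72
step 9: x = 57
step 10: x = 7
step 11: x = 67
step 12: x = 12
step 13: x = 27
step 14: x = 77
step 15: x = 17
This matches the record at every step.

no error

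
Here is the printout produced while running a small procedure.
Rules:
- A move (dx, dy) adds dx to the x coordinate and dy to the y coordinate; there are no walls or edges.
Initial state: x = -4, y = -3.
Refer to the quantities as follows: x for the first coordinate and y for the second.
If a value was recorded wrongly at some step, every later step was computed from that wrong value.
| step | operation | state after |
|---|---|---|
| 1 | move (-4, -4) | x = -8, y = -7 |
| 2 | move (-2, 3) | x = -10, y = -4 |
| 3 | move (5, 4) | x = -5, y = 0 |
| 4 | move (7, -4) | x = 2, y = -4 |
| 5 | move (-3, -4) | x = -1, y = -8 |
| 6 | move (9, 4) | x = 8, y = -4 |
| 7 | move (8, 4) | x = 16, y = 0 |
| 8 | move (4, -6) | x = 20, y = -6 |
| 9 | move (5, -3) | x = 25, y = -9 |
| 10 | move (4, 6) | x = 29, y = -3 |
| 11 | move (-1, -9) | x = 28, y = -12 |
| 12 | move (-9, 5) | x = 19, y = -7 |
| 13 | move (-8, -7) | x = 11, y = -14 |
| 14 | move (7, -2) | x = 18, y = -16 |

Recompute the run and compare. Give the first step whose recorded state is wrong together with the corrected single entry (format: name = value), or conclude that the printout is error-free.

1. x = -4 + (-4) = -8, y = -3 + (-4) = -7 (exactly as logged)
2. x = -8 + (-2) = -10, y = -7 + (3) = -4 (checks out)
3. x = -10 + (5) = -5, y = -4 + (4) = 0 (checks out)
4. x = -5 + (7) = 2, y = 0 + (-4) = -4 (same as recorded)
5. x = 2 + (-3) = -1, y = -4 + (-4) = -8 (in agreement)
6. x = -1 + (9) = 8, y = -8 + (4) = -4 (matches)
7. x = 8 + (8) = 16, y = -4 + (4) = 0 (exactly as logged)
8. x = 16 + (4) = 20, y = 0 + (-6) = -6 (consistent with the printout)
9. x = 20 + (5) = 25, y = -6 + (-3) = -9 (checks out)
10. x = 25 + (4) = 29, y = -9 + (6) = -3 (in agreement)
11. x = 29 + (-1) = 28, y = -3 + (-9) = -12 (consistent with the printout)
12. x = 28 + (-9) = 19, y = -12 + (5) = -7 (exactly as logged)
13. x = 19 + (-8) = 11, y = -7 + (-7) = -14 (agrees with the printout)
14. x = 11 + (7) = 18, y = -14 + (-2) = -16 (verified)
No step deviates from the rules.

no error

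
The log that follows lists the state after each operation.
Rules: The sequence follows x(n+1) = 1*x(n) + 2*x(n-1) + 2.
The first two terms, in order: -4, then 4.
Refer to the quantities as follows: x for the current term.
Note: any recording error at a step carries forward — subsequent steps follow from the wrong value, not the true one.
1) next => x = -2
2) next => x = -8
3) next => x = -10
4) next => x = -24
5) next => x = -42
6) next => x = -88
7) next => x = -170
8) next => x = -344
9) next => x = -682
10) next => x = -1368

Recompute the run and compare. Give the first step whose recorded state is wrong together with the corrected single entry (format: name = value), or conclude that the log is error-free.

Step 1: x = 1*(4) + (2)*(-4) + (2) = -2 — no discrepancy.
Step 2: x = 1*(-2) + (2)*(4) + (2) = 8 — the recorded entry deviates here.
That makes step 2 the first incorrect line — x = 8 is what it should show.

step 2, x = 8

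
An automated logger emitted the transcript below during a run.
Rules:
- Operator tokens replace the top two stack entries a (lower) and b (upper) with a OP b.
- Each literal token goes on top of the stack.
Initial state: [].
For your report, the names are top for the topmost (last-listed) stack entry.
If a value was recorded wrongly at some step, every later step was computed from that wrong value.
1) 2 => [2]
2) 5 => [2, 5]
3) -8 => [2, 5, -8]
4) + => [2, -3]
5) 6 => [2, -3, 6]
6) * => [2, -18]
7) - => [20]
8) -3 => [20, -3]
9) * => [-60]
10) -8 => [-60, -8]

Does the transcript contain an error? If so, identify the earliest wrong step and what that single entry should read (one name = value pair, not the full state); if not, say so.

no error

Step 1: push 2: top = 2 — matches.
Step 2: push 5: top = 5 — in agreement.
Step 3: push -8: top = -8 — no discrepancy.
Step 4: 5 + -8 = -3 — agrees with the transcript.
Step 5: push 6: top = 6 — agrees with the transcript.
Step 6: -3 * 6 = -18 — checks out.
Step 7: 2 - -18 = 20 — matches.
Step 8: push -3: top = -3 — agrees with the transcript.
Step 9: 20 * -3 = -60 — exactly as logged.
Step 10: push -8: top = -8 — verified.
Each recorded entry agrees with the recomputation.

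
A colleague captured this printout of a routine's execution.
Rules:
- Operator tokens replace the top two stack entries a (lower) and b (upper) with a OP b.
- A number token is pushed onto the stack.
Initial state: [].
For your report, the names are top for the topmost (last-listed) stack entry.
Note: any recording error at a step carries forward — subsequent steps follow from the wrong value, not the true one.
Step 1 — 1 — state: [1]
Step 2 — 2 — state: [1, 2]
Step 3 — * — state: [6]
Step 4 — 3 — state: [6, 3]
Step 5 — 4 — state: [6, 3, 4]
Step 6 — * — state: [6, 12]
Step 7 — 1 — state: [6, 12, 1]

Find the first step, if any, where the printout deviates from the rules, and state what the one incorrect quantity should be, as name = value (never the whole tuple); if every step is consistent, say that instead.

1. push 1: top = 1 (verified)
2. push 2: top = 2 (exactly as logged)
3. 1 * 2 = 2 (the entry is off here)
The audit stops at step 3: the recorded entry is wrong and should be top = 2.

step 3, top = 2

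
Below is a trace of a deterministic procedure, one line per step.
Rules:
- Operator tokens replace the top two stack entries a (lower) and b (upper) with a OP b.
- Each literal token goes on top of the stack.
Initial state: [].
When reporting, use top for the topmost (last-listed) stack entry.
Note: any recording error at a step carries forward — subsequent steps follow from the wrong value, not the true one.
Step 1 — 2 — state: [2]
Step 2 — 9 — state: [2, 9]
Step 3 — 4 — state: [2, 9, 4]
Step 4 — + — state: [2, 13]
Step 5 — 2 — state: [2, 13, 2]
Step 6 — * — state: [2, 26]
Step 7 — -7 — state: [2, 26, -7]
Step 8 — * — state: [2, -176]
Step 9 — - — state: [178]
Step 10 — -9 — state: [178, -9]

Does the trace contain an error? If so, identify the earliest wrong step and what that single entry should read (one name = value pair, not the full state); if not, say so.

step 8, top = -182

Step 1: push 2: top = 2 — no discrepancy.
Step 2: push 9: top = 9 — matches.
Step 3: push 4: top = 4 — checks out.
Step 4: 9 + 4 = 13 — same as recorded.
Step 5: push 2: top = 2 — agrees with the trace.
Step 6: 13 * 2 = 26 — exactly as logged.
Step 7: push -7: top = -7 — in agreement.
Step 8: 26 * -7 = -182 — the trace has a different value.
The earliest wrong entry is at step 8: it should read top = -182.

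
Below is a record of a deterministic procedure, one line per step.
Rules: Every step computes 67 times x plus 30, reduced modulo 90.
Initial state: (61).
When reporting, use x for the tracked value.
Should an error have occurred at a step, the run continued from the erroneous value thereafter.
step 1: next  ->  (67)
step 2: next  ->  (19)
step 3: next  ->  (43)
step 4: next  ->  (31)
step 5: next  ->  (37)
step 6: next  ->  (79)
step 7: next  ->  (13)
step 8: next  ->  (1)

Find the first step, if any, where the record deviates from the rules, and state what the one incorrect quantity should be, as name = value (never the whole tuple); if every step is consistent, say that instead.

1. x = (67*61 + 30) mod 90 = 67 (checks out)
2. x = (67*67 + 30) mod 90 = 19 (no discrepancy)
3. x = (67*19 + 30) mod 90 = 43 (confirmed correct)
4. x = (67*43 + 30) mod 90 = 31 (no discrepancy)
5. x = (67*31 + 30) mod 90 = 37 (matches)
6. x = (67*37 + 30) mod 90 = 79 (verified)
7. x = (67*79 + 30) mod 90 = 13 (checks out)
8. x = (67*13 + 30) mod 90 = 1 (exactly as logged)
Nothing is out of place; the run is error-free.

no error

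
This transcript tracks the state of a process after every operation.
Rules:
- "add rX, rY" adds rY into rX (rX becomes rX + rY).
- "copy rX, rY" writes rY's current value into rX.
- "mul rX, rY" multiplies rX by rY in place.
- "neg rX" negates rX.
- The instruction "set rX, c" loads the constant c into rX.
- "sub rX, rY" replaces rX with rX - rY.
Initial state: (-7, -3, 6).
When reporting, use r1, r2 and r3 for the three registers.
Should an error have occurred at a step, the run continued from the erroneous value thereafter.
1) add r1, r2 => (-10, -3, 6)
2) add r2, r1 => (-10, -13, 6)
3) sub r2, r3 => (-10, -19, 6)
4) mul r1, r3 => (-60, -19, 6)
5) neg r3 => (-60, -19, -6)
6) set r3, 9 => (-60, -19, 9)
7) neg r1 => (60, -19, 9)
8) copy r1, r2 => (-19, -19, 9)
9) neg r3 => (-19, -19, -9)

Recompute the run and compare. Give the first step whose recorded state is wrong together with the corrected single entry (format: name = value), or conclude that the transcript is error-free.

no error

1. r1 = -7 + -3 = -10 (verified)
2. r2 = -3 + -10 = -13 (confirmed correct)
3. r2 = -13 - 6 = -19 (same as recorded)
4. r1 = -10 * 6 = -60 (in agreement)
5. r3 = -(6) = -6 (in agreement)
6. r3 = 9 (same as recorded)
7. r1 = -(-60) = 60 (same as recorded)
8. r1 = -19 (exactly as logged)
9. r3 = -(9) = -9 (exactly as logged)
Each recorded entry agrees with the recomputation.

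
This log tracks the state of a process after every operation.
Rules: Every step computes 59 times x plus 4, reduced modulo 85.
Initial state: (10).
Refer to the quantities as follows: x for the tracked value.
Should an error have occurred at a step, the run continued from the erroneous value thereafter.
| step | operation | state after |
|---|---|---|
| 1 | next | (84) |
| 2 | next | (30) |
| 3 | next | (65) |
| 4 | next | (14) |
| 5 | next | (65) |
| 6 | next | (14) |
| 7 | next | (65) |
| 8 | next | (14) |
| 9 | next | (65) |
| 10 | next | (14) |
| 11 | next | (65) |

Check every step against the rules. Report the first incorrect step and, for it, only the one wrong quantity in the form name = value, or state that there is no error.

Step 1: x = (59*10 + 4) mod 85 = 84 — matches.
Step 2: x = (59*84 + 4) mod 85 = 30 — verified.
Step 3: x = (59*30 + 4) mod 85 = 74 — not what was recorded.
First incorrect step: 3; the correct value is x = 74.

step 3, x = 74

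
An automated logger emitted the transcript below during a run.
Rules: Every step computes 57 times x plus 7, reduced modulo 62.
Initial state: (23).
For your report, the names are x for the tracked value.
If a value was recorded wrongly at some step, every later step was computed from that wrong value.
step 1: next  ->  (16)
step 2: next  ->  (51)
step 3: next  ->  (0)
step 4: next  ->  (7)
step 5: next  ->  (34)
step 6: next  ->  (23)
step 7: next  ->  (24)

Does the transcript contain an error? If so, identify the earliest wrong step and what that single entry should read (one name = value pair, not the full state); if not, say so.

Step 1: x = (57*23 + 7) mod 62 = 16 — no discrepancy.
Step 2: x = (57*16 + 7) mod 62 = 51 — verified.
Step 3: x = (57*51 + 7) mod 62 = 0 — same as recorded.
Step 4: x = (57*0 + 7) mod 62 = 7 — exactly as logged.
Step 5: x = (57*7 + 7) mod 62 = 34 — no discrepancy.
Step 6: x = (57*34 + 7) mod 62 = 23 — matches.
Step 7: x = (57*23 + 7) mod 62 = 16 — first mismatch against the transcript.
Step 7 is the first one off; corrected, x = 16.

step 7, x = 16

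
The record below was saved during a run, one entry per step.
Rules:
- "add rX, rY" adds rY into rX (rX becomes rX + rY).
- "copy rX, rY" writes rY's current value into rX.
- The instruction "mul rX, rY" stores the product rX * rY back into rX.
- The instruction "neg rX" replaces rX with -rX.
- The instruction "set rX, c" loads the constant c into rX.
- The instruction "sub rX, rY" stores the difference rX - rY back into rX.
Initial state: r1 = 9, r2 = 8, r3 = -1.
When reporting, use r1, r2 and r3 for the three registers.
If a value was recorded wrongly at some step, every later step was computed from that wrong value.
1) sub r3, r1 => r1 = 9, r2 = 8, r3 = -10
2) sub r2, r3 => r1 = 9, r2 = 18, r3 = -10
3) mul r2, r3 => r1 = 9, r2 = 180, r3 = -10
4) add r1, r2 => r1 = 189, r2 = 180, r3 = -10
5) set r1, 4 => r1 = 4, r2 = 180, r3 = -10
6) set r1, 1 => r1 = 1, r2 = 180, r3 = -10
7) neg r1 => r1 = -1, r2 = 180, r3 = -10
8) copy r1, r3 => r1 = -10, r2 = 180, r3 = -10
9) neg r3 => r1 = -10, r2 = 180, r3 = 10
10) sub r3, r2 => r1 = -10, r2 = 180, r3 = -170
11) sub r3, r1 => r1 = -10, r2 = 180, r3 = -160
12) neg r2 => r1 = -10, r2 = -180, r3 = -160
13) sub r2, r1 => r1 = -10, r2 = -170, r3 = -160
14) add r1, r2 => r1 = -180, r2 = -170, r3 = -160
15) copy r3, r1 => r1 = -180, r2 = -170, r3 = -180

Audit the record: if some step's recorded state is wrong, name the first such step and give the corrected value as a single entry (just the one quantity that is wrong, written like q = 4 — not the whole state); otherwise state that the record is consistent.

step 3, r2 = -180

Recomputing the run from the initial state:
step 1: r1 = 9, r2 = 8, r3 = -10
step 2: r1 = 9, r2 = 18, r3 = -10
step 3: r1 = 9, r2 = -180, r3 = -10
step 4: r1 = -171, r2 = -180, r3 = -10
step 5: r1 = 4, r2 = -180, r3 = -10
step 6: r1 = 1, r2 = -180, r3 = -10
step 7: r1 = -1, r2 = -180, r3 = -10
step 8: r1 = -10, r2 = -180, r3 = -10
step 9: r1 = -10, r2 = -180, r3 = 10
step 10: r1 = -10, r2 = -180, r3 = 190
step 11: r1 = -10, r2 = -180, r3 = 200
step 12: r1 = -10, r2 = 180, r3 = 200
step 13: r1 = -10, r2 = 190, r3 = 200
step 14: r1 = 180, r2 = 190, r3 = 200
step 15: r1 = 180, r2 = 190, r3 = 180
The first disagreement with the record is at step 3, where the value should be r2 = -180.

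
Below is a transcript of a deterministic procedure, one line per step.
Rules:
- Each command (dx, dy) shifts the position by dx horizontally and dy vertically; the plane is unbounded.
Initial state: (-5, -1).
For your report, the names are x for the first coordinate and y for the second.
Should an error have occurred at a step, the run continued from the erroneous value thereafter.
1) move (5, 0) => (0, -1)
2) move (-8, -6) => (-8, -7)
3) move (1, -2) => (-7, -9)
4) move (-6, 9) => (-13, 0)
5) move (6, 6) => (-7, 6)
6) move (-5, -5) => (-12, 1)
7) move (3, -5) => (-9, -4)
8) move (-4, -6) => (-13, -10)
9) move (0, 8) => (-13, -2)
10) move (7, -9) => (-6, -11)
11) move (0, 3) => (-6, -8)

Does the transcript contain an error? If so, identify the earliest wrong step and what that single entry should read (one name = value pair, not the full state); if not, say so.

no error

Step 1: x = -5 + (5) = 0, y = -1 + (0) = -1 — checks out.
Step 2: x = 0 + (-8) = -8, y = -1 + (-6) = -7 — checks out.
Step 3: x = -8 + (1) = -7, y = -7 + (-2) = -9 — matches.
Step 4: x = -7 + (-6) = -13, y = -9 + (9) = 0 — exactly as logged.
Step 5: x = -13 + (6) = -7, y = 0 + (6) = 6 — in agreement.
Step 6: x = -7 + (-5) = -12, y = 6 + (-5) = 1 — confirmed correct.
Step 7: x = -12 + (3) = -9, y = 1 + (-5) = -4 — matches.
Step 8: x = -9 + (-4) = -13, y = -4 + (-6) = -10 — checks out.
Step 9: x = -13 + (0) = -13, y = -10 + (8) = -2 — exactly as logged.
Step 10: x = -13 + (7) = -6, y = -2 + (-9) = -11 — exactly as logged.
Step 11: x = -6 + (0) = -6, y = -11 + (3) = -8 — same as recorded.
Nothing is out of place; the run is error-free.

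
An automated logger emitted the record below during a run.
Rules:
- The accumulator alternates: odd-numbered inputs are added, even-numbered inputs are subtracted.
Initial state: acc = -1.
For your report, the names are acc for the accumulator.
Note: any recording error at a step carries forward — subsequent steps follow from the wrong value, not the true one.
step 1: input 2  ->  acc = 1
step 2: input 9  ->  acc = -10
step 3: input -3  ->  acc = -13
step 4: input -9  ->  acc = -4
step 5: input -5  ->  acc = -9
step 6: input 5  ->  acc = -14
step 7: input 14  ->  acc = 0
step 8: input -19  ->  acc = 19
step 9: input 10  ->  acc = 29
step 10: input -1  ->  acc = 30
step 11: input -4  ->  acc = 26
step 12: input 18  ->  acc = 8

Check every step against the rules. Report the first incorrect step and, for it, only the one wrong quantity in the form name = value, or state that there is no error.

step 2, acc = -8

Recomputing the run from the initial state:
step 1: acc = 1
step 2: acc = -8
step 3: acc = -11
step 4: acc = -2
step 5: acc = -7
step 6: acc = -12
step 7: acc = 2
step 8: acc = 21
step 9: acc = 31
step 10: acc = 32
step 11: acc = 28
step 12: acc = 10
The first disagreement with the record is at step 2, where the value should be acc = -8.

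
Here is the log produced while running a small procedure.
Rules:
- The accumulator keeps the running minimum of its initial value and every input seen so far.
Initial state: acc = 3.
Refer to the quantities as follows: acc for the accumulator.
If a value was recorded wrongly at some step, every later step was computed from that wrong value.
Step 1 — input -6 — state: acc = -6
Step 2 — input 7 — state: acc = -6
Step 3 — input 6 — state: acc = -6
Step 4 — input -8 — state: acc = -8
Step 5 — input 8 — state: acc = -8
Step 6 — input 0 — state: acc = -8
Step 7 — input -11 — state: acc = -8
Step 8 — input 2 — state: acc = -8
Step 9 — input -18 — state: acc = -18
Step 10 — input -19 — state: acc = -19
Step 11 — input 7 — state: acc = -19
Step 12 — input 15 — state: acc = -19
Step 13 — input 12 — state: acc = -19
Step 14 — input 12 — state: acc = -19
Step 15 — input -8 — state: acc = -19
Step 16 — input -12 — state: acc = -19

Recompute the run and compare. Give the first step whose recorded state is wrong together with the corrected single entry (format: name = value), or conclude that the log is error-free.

step 1: acc = min(3, -6) = -6 -> confirmed correct
step 2: acc = min(-6, 7) = -6 -> agrees with the log
step 3: acc = min(-6, 6) = -6 -> same as recorded
step 4: acc = min(-6, -8) = -8 -> confirmed correct
step 5: acc = min(-8, 8) = -8 -> checks out
step 6: acc = min(-8, 0) = -8 -> exactly as logged
step 7: acc = min(-8, -11) = -11 -> the log has a different value
The audit stops at step 7: the recorded entry is wrong and should be acc = -11.

step 7, acc = -11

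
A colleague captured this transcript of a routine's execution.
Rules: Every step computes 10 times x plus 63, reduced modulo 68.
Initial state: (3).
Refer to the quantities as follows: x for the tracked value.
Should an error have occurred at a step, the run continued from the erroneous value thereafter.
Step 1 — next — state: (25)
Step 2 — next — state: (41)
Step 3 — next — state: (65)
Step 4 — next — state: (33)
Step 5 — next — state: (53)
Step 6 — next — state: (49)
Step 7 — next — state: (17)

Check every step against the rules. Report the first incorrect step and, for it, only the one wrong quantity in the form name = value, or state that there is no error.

step 7, x = 9

1. x = (10*3 + 63) mod 68 = 25 (agrees with the transcript)
2. x = (10*25 + 63) mod 68 = 41 (consistent with the transcript)
3. x = (10*41 + 63) mod 68 = 65 (in agreement)
4. x = (10*65 + 63) mod 68 = 33 (matches)
5. x = (10*33 + 63) mod 68 = 53 (confirmed correct)
6. x = (10*53 + 63) mod 68 = 49 (verified)
7. x = (10*49 + 63) mod 68 = 9 (not what was recorded)
That makes step 7 the first incorrect line — x = 9 is what it should show.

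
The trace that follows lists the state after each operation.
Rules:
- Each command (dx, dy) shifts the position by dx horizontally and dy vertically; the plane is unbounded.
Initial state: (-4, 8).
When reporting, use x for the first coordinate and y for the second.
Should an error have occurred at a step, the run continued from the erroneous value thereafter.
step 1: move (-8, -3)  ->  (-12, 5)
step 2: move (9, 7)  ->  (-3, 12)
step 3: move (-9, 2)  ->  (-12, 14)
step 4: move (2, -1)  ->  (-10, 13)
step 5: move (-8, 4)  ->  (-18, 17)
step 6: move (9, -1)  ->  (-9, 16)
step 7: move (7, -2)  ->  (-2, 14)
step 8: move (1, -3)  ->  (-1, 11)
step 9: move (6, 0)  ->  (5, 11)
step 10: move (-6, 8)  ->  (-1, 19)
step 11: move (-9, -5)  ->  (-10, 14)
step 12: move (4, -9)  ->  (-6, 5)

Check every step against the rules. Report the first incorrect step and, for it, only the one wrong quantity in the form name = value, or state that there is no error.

1. x = -4 + (-8) = -12, y = 8 + (-3) = 5 (consistent with the trace)
2. x = -12 + (9) = -3, y = 5 + (7) = 12 (checks out)
3. x = -3 + (-9) = -12, y = 12 + (2) = 14 (confirmed correct)
4. x = -12 + (2) = -10, y = 14 + (-1) = 13 (matches)
5. x = -10 + (-8) = -18, y = 13 + (4) = 17 (same as recorded)
6. x = -18 + (9) = -9, y = 17 + (-1) = 16 (confirmed correct)
7. x = -9 + (7) = -2, y = 16 + (-2) = 14 (checks out)
8. x = -2 + (1) = -1, y = 14 + (-3) = 11 (matches)
9. x = -1 + (6) = 5, y = 11 + (0) = 11 (matches)
10. x = 5 + (-6) = -1, y = 11 + (8) = 19 (agrees with the trace)
11. x = -1 + (-9) = -10, y = 19 + (-5) = 14 (verified)
12. x = -10 + (4) = -6, y = 14 + (-9) = 5 (verified)
All steps check out; nothing to correct.

no error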